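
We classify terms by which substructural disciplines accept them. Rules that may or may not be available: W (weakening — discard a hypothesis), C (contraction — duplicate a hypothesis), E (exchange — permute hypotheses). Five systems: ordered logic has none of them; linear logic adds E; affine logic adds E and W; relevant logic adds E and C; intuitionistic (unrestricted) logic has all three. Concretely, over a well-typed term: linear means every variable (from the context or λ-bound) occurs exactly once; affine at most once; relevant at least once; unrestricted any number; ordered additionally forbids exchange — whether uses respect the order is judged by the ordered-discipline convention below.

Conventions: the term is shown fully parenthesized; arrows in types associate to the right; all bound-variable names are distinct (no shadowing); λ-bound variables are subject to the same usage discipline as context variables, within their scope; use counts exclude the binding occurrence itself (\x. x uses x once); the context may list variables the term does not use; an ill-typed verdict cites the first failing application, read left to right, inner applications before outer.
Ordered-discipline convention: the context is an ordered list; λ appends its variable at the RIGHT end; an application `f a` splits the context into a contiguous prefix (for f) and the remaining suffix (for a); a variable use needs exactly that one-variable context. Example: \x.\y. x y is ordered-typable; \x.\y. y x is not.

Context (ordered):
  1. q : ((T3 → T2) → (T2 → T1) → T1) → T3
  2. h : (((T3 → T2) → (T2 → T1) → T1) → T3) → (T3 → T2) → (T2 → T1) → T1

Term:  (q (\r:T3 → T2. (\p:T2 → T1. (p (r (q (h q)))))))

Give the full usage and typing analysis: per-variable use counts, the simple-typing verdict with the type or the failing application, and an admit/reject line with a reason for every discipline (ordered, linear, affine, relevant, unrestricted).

usage: q: 3×; h: 1×; r [bound]: 1×; p [bound]: 1×
uses in reading order: q, p, r, q, h, q
typing: the term checks, with type T3
ordered: ✗ — uses contraction: q ×3
linear: ✗ — uses contraction: q ×3
affine: ✗ — uses contraction: q ×3
relevant: ✓ — at least one use each (q, h, r, p)
unrestricted: ✓ — type-checks (T3) and nothing is barred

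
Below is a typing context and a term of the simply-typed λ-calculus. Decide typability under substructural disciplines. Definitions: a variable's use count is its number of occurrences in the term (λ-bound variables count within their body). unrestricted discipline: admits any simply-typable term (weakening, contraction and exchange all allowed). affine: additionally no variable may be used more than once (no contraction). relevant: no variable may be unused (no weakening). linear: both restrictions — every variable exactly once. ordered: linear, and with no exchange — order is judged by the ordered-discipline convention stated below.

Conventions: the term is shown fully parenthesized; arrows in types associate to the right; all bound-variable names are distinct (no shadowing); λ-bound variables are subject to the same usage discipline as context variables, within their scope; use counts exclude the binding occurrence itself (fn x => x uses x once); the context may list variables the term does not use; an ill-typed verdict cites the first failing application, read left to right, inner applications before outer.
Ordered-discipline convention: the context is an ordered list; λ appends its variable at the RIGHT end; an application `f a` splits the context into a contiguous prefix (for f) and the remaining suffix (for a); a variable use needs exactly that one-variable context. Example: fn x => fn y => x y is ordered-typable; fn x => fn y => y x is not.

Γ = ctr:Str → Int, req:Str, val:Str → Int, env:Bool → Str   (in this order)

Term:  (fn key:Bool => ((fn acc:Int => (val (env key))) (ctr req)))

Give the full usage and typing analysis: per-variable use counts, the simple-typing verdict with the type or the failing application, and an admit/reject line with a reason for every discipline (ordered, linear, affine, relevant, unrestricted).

variable uses: ctr: 1; req: 1; val: 1; env: 1; key (bound): 1; acc (bound): 0
uses in reading order: val, env, key, ctr, req
typing: well-typed — term : Bool → Int
ordered: ✗, needs weakening: acc unused
linear: ✗, needs weakening: acc unused
affine: ✓, none of ctr, req, val, env, key, acc used more than once
relevant: ✗, needs weakening: acc unused
unrestricted: ✓, well-typed at Bool → Int; no restrictions here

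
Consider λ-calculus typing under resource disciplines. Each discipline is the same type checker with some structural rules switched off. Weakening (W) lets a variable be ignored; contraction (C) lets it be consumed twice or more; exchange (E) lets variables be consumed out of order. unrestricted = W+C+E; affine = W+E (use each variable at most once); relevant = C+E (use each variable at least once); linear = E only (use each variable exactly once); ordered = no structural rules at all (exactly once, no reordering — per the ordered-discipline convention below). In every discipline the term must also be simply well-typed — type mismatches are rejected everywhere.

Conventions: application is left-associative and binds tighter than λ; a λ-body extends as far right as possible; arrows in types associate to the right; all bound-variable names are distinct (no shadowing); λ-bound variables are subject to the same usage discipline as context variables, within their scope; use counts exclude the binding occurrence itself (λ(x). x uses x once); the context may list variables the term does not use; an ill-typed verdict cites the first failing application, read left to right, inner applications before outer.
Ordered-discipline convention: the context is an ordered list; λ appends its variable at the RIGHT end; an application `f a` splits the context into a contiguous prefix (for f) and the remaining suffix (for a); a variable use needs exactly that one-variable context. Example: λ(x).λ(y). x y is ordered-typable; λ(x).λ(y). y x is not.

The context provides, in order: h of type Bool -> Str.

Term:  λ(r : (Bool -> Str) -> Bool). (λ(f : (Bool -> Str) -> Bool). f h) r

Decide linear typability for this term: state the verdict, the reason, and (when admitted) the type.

yes — exactly-once usage across h, r, f; term : ((Bool -> Str) -> Bool) -> Bool
counts: h=1, r (bound)=1, f (bound)=1
left-to-right use order: f, h, r
typing: ✓ — ((Bool -> Str) -> Bool) -> Bool
summary: ordered ✗ | linear ✓ | affine ✓ | relevant ✓ | unrestricted ✓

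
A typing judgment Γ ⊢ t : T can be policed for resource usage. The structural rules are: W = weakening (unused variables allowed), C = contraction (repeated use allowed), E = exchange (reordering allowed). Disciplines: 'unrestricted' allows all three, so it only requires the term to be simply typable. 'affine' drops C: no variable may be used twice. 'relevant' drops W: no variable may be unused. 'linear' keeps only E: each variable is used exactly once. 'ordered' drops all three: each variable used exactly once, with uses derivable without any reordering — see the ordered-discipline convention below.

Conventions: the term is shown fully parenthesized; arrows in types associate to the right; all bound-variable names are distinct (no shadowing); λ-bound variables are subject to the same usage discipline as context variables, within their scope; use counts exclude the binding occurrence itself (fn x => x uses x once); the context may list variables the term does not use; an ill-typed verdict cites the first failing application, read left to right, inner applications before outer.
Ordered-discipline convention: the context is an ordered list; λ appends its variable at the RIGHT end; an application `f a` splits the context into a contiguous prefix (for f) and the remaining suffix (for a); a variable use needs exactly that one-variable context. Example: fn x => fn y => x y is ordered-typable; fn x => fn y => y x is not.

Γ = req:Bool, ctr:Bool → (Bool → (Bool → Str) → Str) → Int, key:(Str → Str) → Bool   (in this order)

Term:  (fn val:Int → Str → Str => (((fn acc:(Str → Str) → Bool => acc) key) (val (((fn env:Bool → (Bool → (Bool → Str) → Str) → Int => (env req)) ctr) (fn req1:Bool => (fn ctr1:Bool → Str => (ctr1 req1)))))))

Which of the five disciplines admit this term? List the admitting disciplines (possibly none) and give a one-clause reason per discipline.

admitting disciplines: linear, affine, relevant, unrestricted
usage: req ×1; ctr ×1; key ×1; val [bound] ×1; acc [bound] ×1; env [bound] ×1; req1 [bound] ×1; ctr1 [bound] ×1
use order (left to right): acc, key, val, env, req, ctr, ctr1, req1
typing: the term checks, with type (Int → Str → Str) → Bool
ordered: ✗ — no ordered split (uses run acc, key, val, env, req, ctr, ctr1, req1)
linear: ✓ — exactly-once usage across req, ctr, key, val, acc, env, req1, ctr1
affine: ✓ — req, ctr, key, val, acc, env, req1, ctr1: no repeats, contraction unneeded
relevant: ✓ — every one of req, ctr, key, val, acc, env, req1, ctr1 appears
unrestricted: ✓ — well-typed at (Int → Str → Str) → Bool; no restrictions here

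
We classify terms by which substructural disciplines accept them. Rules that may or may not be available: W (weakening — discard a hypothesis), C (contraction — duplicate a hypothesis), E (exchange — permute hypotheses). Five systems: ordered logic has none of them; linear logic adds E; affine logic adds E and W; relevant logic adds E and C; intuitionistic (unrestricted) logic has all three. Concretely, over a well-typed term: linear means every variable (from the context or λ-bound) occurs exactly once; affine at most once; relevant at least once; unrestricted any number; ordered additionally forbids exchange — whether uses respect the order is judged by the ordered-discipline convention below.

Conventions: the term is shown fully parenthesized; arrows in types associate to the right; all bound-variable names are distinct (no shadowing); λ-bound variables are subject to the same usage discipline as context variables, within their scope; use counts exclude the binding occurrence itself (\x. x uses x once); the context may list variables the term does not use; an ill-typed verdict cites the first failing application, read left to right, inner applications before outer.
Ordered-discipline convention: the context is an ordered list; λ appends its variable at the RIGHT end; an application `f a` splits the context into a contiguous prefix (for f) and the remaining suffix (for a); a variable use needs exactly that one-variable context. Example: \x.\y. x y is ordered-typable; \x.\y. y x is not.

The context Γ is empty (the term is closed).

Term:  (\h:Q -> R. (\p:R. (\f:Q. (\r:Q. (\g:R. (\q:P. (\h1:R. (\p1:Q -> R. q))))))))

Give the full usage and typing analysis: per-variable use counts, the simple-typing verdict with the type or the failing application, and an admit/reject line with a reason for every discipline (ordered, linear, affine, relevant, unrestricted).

variable uses: h (λ-bound): 0; p (λ-bound): 0; f (λ-bound): 0; r (λ-bound): 0; g (λ-bound): 0; q (λ-bound): 1; h1 (λ-bound): 0; p1 (λ-bound): 0
use order (left to right): q
typing: ✓ — (Q -> R) -> R -> Q -> Q -> R -> P -> R -> (Q -> R) -> P
ordered: ✗, unused: h, p, f, r, g, h1, p1 — weakening required
linear: ✗, unused: h, p, f, r, g, h1, p1 — weakening required
affine: ✓, none of h, p, f, r, g, q, h1, p1 used more than once
relevant: ✗, unused: h, p, f, r, g, h1, p1 — weakening required
unrestricted: ✓, well-typed at (Q -> R) -> R -> Q -> Q -> R -> P -> R -> (Q -> R) -> P; no restrictions here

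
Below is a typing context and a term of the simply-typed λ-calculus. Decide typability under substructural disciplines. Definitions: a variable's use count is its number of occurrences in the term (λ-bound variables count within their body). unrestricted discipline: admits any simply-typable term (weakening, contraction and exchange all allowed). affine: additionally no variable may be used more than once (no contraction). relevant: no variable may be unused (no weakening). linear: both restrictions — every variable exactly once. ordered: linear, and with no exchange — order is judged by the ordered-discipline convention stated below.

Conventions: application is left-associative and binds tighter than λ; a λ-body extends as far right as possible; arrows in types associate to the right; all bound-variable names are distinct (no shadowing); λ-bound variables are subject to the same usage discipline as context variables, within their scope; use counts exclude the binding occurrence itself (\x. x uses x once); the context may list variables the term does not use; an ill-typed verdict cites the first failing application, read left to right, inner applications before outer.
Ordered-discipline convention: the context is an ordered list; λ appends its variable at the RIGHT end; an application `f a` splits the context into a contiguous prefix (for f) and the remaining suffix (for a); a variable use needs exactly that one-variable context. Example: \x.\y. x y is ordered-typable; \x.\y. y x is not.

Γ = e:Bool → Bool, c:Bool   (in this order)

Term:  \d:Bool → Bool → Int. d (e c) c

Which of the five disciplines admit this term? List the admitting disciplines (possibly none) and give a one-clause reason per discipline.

accepted by: relevant, unrestricted
usage: e: 1×; c: 2×; d [bound]: 1×
use order (left to right): d, e, c, c
typing: the term checks, with type (Bool → Bool → Int) → Int
ordered ✗ (uses contraction: c ×2)
linear ✗ (uses contraction: c ×2)
affine ✗ (uses contraction: c ×2)
relevant ✓ (every one of e, c, d appears)
unrestricted ✓ (simply typable at (Bool → Bool → Int) → Int; W, C, E all held)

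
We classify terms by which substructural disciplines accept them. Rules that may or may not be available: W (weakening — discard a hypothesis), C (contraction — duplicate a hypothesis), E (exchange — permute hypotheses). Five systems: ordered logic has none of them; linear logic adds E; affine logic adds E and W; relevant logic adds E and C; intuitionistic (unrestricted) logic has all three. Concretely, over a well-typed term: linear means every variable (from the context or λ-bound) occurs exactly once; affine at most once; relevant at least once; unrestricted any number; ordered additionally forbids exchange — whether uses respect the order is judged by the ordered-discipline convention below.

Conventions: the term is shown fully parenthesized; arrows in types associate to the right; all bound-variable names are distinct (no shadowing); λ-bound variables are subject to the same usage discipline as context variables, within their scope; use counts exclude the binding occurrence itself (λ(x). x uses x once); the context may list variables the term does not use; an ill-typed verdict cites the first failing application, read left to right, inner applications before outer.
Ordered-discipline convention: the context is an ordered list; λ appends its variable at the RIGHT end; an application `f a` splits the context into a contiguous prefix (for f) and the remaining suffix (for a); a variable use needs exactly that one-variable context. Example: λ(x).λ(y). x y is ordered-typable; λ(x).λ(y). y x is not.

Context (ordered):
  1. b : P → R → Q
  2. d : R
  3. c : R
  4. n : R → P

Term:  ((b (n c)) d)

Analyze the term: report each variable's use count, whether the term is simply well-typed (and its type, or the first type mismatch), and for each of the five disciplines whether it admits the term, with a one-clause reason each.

use counts: b: 1×, d: 1×, c: 1×, n: 1×
uses in reading order: b, n, c, d
typing: ✓ — Q
ordered: ✗, needs exchange: uses follow b, n, c, d
linear: ✓, b, d, c, n: one use apiece
affine: ✓, b, d, c, n: no repeats, contraction unneeded
relevant: ✓, b, d, c, n: all used, weakening unneeded
unrestricted: ✓, typability at Q is all that's needed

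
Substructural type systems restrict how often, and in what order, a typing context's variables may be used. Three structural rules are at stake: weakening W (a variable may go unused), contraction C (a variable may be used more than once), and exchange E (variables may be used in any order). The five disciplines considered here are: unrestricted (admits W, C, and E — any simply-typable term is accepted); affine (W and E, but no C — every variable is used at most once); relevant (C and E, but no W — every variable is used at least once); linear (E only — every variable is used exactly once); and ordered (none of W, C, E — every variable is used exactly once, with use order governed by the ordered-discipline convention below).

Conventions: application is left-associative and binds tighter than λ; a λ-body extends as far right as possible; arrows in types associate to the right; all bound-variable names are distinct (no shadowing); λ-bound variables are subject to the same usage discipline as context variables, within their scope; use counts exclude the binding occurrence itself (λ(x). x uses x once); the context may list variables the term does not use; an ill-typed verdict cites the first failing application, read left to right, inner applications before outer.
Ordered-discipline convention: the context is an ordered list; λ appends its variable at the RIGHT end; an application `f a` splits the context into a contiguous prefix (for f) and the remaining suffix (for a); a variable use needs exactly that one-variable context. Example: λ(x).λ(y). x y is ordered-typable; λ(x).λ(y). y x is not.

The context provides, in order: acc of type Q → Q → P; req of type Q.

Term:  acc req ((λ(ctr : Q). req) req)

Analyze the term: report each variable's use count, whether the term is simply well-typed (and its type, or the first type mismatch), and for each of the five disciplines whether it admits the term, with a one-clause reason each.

usage: acc: 1×; req: 3×; ctr [bound]: 0×
left-to-right use order: acc, req, req, req
typing: well-typed — term : P
ordered ✗ (repeated use of req ×3; needs weakening: ctr unused)
linear ✗ (repeated use of req ×3; needs weakening: ctr unused)
affine ✗ (repeated use of req ×3)
relevant ✗ (needs weakening: ctr unused)
unrestricted ✓ (typability at P is all that's needed)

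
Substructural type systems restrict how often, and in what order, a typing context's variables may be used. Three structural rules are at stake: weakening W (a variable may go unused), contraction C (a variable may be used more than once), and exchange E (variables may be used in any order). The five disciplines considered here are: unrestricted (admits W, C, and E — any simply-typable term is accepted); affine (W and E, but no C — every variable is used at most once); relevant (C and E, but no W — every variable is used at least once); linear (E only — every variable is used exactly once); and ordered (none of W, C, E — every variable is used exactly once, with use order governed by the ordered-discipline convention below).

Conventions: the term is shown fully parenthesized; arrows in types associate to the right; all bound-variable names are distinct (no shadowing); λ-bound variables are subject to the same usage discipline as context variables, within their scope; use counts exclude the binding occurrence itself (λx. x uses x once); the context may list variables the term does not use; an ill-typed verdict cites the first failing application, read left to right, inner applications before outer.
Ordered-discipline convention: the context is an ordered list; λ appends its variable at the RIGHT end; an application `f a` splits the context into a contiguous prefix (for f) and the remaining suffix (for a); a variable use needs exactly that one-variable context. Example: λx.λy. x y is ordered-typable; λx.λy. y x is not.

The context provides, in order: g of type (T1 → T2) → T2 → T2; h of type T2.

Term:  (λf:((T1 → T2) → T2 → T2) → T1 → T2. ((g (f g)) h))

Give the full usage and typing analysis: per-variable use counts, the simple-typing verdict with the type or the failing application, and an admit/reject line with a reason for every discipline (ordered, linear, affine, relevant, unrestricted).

use counts: g ×2; h ×1; f (λ-bound) ×1
uses in reading order: g, f, g, h
typing: ✓ — (((T1 → T2) → T2 → T2) → T1 → T2) → T2
ordered ✗ (g ×2 used more than once (contraction))
linear ✗ (g ×2 used more than once (contraction))
affine ✗ (g ×2 used more than once (contraction))
relevant ✓ (every one of g, h, f appears)
unrestricted ✓ (simply typable at (((T1 → T2) → T2 → T2) → T1 → T2) → T2; W, C, E all held)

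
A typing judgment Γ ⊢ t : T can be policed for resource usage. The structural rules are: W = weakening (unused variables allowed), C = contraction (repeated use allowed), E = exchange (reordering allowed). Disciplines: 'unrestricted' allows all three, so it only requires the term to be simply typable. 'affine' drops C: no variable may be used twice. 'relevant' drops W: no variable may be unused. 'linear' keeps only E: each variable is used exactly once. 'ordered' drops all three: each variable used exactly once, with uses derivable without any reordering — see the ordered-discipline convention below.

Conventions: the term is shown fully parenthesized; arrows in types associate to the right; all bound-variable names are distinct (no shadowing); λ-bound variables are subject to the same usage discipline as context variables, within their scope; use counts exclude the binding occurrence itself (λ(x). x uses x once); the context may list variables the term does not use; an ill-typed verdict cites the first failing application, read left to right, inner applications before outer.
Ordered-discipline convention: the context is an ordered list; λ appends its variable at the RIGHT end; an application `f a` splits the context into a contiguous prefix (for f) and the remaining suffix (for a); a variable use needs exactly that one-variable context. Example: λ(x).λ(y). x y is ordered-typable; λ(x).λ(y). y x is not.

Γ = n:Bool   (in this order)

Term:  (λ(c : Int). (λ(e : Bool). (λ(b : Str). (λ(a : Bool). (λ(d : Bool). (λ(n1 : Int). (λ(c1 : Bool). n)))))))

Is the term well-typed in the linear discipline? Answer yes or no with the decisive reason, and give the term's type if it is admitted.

no — needs weakening: c, e, b, a, d, n1, c1 unused
use counts: n=1, c (bound)=0, e (bound)=0, b (bound)=0, a (bound)=0, d (bound)=0, n1 (bound)=0, c1 (bound)=0
uses in reading order: n
typing: the term checks, with type Int → Bool → Str → Bool → Bool → Int → Bool → Bool
all disciplines: ordered ✗ · linear ✗ · affine ✓ · relevant ✗ · unrestricted ✓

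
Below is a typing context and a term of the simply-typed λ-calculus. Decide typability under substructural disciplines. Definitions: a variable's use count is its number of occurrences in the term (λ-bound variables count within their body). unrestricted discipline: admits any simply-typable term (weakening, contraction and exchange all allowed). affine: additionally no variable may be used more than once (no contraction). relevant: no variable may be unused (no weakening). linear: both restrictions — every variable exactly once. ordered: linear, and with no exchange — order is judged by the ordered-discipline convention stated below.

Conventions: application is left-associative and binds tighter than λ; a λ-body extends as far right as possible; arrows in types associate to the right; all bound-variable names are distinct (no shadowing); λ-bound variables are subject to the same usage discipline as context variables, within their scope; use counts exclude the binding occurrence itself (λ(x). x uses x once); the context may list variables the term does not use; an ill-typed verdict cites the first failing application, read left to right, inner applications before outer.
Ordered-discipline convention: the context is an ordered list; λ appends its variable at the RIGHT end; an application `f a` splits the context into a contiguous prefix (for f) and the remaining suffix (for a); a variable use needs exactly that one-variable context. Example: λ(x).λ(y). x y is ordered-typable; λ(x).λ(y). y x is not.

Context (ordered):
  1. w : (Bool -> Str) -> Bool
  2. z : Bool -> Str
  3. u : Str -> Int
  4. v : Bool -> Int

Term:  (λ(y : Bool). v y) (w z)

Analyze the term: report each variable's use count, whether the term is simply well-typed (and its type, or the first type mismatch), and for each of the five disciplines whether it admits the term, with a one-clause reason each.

use counts: w: 1×, z: 1×, u: 0×, v: 1×, y (bound): 1×
order of uses: v, y, w, z
typing: ✓ — Int
ordered ✗ (unused: u — weakening required)
linear ✗ (unused: u — weakening required)
affine ✓ (none of w, z, u, v, y used more than once)
relevant ✗ (unused: u — weakening required)
unrestricted ✓ (type-checks (Int) and nothing is barred)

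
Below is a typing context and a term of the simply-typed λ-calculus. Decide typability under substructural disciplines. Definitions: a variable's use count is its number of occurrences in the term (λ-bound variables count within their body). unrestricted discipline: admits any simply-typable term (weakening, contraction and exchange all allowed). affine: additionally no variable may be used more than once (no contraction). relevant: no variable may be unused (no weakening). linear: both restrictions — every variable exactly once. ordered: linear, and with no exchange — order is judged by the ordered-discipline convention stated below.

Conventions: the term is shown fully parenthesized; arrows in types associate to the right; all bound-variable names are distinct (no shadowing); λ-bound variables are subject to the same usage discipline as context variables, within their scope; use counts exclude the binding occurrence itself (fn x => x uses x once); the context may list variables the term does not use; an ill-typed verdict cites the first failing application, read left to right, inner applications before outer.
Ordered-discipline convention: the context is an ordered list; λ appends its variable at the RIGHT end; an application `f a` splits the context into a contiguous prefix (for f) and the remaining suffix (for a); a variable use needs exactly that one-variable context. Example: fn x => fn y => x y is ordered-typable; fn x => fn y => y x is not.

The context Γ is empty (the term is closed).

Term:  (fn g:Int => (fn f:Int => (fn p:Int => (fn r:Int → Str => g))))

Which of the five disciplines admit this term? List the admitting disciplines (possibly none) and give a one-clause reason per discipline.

admitting disciplines: affine, unrestricted
counts: g (bound) ×1; f (bound) ×0; p (bound) ×0; r (bound) ×0
uses in reading order: g
typing: well-typed at Int → Int → Int → (Int → Str) → Int
ordered ✗ (needs weakening: f, p, r unused)
linear ✗ (needs weakening: f, p, r unused)
affine ✓ (g, f, p, r: no repeats, contraction unneeded)
relevant ✗ (needs weakening: f, p, r unused)
unrestricted ✓ (well-typed at Int → Int → Int → (Int → Str) → Int; no restrictions here)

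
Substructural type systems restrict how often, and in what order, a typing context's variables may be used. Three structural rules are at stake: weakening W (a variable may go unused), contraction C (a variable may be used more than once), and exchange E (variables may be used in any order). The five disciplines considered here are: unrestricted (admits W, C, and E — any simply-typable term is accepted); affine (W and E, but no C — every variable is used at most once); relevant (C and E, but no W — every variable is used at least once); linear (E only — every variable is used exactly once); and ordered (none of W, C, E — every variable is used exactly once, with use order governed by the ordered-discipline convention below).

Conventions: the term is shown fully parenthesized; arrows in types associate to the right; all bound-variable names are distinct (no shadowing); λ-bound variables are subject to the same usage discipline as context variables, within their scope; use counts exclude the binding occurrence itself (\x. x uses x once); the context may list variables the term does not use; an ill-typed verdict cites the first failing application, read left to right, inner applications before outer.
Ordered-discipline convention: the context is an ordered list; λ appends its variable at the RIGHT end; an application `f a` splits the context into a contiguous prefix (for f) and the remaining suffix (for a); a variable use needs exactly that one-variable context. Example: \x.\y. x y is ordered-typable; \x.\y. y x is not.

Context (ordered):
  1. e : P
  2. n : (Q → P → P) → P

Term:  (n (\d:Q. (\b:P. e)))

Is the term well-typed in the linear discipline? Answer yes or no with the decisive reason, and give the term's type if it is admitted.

no — needs weakening: d, b unused
use counts: e: 1, n: 1, d (bound): 0, b (bound): 0
use order (left to right): n, e
typing: ✓ — P
summary: ordered ✗; linear ✗; affine ✓; relevant ✗; unrestricted ✓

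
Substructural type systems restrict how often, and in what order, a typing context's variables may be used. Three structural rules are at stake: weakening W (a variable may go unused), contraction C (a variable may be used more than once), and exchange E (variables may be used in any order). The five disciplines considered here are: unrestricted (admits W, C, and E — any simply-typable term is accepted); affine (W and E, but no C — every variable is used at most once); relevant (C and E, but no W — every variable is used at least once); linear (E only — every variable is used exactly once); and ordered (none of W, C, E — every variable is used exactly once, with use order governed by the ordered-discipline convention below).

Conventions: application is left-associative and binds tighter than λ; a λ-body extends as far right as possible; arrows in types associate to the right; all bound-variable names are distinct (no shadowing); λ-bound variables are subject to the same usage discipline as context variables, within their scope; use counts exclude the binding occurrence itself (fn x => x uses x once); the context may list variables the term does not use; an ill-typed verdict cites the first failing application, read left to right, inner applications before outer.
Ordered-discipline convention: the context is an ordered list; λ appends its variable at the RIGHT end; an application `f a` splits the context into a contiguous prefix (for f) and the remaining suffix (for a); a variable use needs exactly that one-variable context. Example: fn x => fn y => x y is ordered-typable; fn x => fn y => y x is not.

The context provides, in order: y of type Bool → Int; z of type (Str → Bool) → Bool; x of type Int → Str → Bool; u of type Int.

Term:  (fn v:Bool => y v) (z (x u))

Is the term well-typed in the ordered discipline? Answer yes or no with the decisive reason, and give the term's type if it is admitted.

yes — y, z, x, u, v: once each, no exchange needed; term : Int
usage: y: 1×, z: 1×, x: 1×, u: 1×, v [bound]: 1×
left-to-right use order: y, v, z, x, u
typing: ✓ — Int
all disciplines: ordered ✓ · linear ✓ · affine ✓ · relevant ✓ · unrestricted ✓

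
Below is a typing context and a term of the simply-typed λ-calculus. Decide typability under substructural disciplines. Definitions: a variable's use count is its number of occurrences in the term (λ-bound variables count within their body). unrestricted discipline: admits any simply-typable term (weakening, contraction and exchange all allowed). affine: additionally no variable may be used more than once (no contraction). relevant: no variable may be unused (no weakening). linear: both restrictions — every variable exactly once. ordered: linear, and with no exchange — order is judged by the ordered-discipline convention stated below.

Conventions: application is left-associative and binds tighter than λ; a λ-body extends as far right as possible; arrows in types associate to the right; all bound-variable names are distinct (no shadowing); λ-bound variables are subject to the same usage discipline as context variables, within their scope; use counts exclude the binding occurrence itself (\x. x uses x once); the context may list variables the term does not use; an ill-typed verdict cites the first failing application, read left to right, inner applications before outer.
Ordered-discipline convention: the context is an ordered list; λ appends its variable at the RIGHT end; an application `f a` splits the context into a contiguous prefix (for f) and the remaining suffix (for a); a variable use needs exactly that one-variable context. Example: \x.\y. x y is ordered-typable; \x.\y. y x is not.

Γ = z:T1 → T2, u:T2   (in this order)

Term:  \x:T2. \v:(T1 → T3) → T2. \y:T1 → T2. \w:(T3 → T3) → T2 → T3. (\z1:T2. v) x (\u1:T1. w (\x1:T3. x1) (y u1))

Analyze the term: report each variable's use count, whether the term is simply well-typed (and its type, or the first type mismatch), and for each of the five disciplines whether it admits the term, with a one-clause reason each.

use counts: z: 0, u: 0, x (λ-bound): 1, v (λ-bound): 1, y (λ-bound): 1, w (λ-bound): 1, z1 (λ-bound): 0, u1 (λ-bound): 1, x1 (λ-bound): 1
use order (left to right): v, x, w, x1, y, u1
typing: the term checks, with type T2 → ((T1 → T3) → T2) → (T1 → T2) → ((T3 → T3) → T2 → T3) → T2
ordered: ✗, z, u, z1 never used (weakening)
linear: ✗, z, u, z1 never used (weakening)
affine: ✓, at most one use each (z, u, x, v, y, w, z1, u1, x1)
relevant: ✗, z, u, z1 never used (weakening)
unrestricted: ✓, typability at T2 → ((T1 → T3) → T2) → (T1 → T2) → ((T3 → T3) → T2 → T3) → T2 is all that's needed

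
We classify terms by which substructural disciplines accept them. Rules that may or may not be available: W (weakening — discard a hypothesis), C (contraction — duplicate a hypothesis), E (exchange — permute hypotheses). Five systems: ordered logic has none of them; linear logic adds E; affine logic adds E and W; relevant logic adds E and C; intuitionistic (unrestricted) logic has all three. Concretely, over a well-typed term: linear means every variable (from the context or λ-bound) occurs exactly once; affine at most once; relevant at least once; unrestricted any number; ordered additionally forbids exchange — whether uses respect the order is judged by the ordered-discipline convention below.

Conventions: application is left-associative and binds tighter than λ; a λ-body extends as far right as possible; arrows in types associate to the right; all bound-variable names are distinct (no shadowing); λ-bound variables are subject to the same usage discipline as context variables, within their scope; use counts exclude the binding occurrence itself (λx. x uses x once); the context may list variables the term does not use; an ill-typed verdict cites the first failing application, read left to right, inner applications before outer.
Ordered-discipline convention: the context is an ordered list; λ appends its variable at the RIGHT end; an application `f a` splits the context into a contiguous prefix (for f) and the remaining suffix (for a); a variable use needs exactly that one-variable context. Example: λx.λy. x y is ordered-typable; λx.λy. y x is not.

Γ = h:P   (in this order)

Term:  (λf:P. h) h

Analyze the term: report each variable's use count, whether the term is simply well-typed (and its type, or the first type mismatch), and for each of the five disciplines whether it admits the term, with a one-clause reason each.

counts: h=2, f (λ-bound)=0
order of uses: h, h
typing: ✓ — P
ordered: ✗, uses contraction: h ×2; f never used (weakening)
linear: ✗, uses contraction: h ×2; f never used (weakening)
affine: ✗, uses contraction: h ×2
relevant: ✗, f never used (weakening)
unrestricted: ✓, simply typable at P; W, C, E all held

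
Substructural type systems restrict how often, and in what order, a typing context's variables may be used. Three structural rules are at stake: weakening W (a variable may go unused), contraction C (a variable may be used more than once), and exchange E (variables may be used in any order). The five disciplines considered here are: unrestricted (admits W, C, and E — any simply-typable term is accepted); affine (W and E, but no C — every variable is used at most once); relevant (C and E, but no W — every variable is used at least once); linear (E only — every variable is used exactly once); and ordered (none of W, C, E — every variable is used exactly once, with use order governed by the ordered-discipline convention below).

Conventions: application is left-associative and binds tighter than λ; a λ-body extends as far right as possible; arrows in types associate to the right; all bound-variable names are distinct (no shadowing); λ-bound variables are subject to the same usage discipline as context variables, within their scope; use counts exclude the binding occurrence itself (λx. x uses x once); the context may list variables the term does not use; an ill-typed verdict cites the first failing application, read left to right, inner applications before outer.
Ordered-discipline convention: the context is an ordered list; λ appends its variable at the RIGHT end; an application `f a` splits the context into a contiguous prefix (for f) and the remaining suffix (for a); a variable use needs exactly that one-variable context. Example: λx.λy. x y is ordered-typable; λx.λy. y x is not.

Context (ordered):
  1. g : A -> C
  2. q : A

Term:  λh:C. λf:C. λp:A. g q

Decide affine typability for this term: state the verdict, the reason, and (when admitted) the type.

yes — none of g, q, h, f, p used more than once; term : C -> C -> A -> C
use counts: g=1; q=1; h (λ-bound)=0; f (λ-bound)=0; p (λ-bound)=0
use order (left to right): g, q
typing: ✓ — C -> C -> A -> C
per-discipline verdicts: ordered ✗; linear ✗; affine ✓; relevant ✗; unrestricted ✓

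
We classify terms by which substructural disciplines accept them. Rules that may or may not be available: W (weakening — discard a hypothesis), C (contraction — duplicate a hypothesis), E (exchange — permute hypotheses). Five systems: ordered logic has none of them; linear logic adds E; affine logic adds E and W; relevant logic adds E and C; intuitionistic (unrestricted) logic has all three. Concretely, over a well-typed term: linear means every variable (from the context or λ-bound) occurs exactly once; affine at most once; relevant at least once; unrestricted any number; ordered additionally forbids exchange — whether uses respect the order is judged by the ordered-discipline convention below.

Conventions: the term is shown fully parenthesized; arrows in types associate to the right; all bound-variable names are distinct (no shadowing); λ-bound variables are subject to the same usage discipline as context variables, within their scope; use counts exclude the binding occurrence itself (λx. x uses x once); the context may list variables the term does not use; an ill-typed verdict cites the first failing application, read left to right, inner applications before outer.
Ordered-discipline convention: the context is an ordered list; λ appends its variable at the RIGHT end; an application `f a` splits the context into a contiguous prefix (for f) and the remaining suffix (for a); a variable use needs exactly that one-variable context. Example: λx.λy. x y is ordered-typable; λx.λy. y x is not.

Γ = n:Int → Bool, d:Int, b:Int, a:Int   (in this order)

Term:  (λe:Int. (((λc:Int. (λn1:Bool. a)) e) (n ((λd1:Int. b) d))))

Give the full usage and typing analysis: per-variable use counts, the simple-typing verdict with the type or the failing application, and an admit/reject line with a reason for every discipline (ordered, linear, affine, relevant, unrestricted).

use counts: n=1, d=1, b=1, a=1, e [bound]=1, c [bound]=0, n1 [bound]=0, d1 [bound]=0
uses in reading order: a, e, n, b, d
typing: well-typed — term : Int → Int
ordered: ✗ — c, n1, d1 never used (weakening)
linear: ✗ — c, n1, d1 never used (weakening)
affine: ✓ — no duplicate uses among n, d, b, a, e, c, n1, d1
relevant: ✗ — c, n1, d1 never used (weakening)
unrestricted: ✓ — well-typed at Int → Int; no restrictions here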